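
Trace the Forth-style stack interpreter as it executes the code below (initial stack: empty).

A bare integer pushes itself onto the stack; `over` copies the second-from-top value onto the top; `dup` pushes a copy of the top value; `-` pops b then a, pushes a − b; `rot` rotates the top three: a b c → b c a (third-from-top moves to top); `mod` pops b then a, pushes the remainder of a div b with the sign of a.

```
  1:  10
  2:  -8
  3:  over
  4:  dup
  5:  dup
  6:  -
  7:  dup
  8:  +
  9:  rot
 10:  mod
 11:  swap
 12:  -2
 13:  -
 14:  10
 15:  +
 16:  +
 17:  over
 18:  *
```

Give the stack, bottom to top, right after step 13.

10   : [10]
-8   : [10, -8]
over : [10, -8, 10]
dup  : [10, -8, 10, 10]
dup  : [10, -8, 10, 10, 10]
-    : [10, -8, 10, 0]
dup  : [10, -8, 10, 0, 0]
+    : [10, -8, 10, 0]
rot  : [10, 10, 0, -8]
mod  : [10, 10, 0]
swap : [10, 0, 10]
-2   : [10, 0, 10, -2]
-    : [10, 0, 12]

[10, 0, 12]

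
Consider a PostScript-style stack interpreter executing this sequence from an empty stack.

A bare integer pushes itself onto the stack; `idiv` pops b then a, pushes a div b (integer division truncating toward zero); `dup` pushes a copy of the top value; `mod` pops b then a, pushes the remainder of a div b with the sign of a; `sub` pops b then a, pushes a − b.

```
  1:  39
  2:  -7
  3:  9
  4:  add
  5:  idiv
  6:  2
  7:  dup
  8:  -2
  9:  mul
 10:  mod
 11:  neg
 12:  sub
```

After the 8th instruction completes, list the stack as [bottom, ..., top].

[19, 2, 2, -2]

39   : [39]
-7   : [39, -7]
9    : [39, -7, 9]
add  : [39, 2]
idiv : [19]
2    : [19, 2]
dup  : [19, 2, 2]
-2   : [19, 2, 2, -2]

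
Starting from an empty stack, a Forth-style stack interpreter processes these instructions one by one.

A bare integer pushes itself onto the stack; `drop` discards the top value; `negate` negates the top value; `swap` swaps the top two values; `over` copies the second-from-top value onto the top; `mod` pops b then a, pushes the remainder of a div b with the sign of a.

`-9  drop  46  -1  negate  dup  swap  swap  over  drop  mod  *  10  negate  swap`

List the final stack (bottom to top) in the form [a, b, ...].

-9      -9
drop    (empty)
46      46
-1      46 -1
negate  46 1
dup     46 1 1
swap    46 1 1
swap    46 1 1
over    46 1 1 1
drop    46 1 1
mod     46 0
*       0
10      0 10
negate  0 -10
swap    -10 0

[-10, 0]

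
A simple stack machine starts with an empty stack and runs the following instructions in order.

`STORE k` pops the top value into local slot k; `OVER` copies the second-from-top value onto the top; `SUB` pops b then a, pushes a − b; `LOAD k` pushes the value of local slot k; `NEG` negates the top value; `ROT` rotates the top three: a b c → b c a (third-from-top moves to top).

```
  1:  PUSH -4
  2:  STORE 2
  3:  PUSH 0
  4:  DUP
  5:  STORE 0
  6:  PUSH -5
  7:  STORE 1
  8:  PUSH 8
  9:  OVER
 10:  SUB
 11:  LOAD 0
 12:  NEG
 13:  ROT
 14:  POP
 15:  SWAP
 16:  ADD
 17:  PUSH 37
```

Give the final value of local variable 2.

PUSH -4 → -4
STORE 2 → (empty)
PUSH 0  → 0
DUP     → 0 0
STORE 0 → 0
PUSH -5 → 0 -5
STORE 1 → 0
PUSH 8  → 0 8
OVER    → 0 8 0
SUB     → 0 8
LOAD 0  → 0 8 0
NEG     → 0 8 0
ROT     → 8 0 0
POP     → 8 0
SWAP    → 0 8
ADD     → 8
PUSH 37 → 8 37

-4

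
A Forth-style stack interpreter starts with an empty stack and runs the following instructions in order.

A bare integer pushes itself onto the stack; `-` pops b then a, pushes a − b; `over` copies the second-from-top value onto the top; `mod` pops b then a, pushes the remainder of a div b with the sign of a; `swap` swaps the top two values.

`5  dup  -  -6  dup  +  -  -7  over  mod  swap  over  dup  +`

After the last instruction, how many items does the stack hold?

5    -> [5]
dup  -> [5, 5]
-    -> [0]
-6   -> [0, -6]
dup  -> [0, -6, -6]
+    -> [0, -12]
-    -> [12]
-7   -> [12, -7]
over -> [12, -7, 12]
mod  -> [12, -7]
swap -> [-7, 12]
over -> [-7, 12, -7]
dup  -> [-7, 12, -7, -7]
+    -> [-7, 12, -14]

3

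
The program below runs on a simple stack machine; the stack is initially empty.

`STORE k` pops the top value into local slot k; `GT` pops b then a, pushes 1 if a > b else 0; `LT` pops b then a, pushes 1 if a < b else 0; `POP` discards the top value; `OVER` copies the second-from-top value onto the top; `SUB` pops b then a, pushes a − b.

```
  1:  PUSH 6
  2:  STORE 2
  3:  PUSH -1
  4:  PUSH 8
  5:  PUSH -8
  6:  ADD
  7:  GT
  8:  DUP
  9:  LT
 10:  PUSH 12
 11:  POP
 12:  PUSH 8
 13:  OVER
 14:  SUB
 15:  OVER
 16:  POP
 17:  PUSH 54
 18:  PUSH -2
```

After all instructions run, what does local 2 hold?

PUSH 6   6
STORE 2  (empty)
PUSH -1  -1
PUSH 8   -1 8
PUSH -8  -1 8 -8
ADD      -1 0
GT       0
DUP      0 0
LT       0
PUSH 12  0 12
POP      0
PUSH 8   0 8
OVER     0 8 0
SUB      0 8
OVER     0 8 0
POP      0 8
PUSH 54  0 8 54
PUSH -2  0 8 54 -2

6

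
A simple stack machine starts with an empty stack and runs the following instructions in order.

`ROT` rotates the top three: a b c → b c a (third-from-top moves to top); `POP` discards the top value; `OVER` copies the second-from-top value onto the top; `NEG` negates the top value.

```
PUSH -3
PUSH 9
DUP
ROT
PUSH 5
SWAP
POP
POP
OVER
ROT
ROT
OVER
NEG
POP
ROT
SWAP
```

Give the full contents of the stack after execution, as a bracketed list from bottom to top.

[9, 9, 9]

PUSH -3 -> -3
PUSH 9  -> -3 9
DUP     -> -3 9 9
ROT     -> 9 9 -3
PUSH 5  -> 9 9 -3 5
SWAP    -> 9 9 5 -3
POP     -> 9 9 5
POP     -> 9 9
OVER    -> 9 9 9
ROT     -> 9 9 9
ROT     -> 9 9 9
OVER    -> 9 9 9 9
NEG     -> 9 9 9 -9
POP     -> 9 9 9
ROT     -> 9 9 9
SWAP    -> 9 9 9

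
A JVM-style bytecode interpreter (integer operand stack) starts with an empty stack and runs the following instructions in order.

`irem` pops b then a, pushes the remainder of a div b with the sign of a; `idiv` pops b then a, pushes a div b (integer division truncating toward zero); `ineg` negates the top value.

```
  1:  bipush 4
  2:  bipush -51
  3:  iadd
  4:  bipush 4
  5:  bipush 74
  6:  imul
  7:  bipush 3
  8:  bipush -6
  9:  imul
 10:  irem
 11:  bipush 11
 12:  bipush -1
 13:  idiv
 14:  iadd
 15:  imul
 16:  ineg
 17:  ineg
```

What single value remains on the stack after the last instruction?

bipush 4   : [4]
bipush -51 : [4, -51]
iadd       : [-47]
bipush 4   : [-47, 4]
bipush 74  : [-47, 4, 74]
imul       : [-47, 296]
bipush 3   : [-47, 296, 3]
bipush -6  : [-47, 296, 3, -6]
imul       : [-47, 296, -18]
irem       : [-47, 8]
bipush 11  : [-47, 8, 11]
bipush -1  : [-47, 8, 11, -1]
idiv       : [-47, 8, -11]
iadd       : [-47, -3]
imul       : [141]
ineg       : [-141]
ineg       : [141]

141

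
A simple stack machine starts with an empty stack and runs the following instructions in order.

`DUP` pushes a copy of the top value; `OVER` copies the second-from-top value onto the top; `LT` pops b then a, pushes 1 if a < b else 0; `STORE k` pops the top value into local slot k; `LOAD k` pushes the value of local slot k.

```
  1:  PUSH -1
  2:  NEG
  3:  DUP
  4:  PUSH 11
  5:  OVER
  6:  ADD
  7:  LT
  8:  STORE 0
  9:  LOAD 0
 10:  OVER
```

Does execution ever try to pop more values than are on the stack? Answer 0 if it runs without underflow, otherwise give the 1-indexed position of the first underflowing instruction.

PUSH -1 : [-1]
NEG     : [1]
DUP     : [1, 1]
PUSH 11 : [1, 1, 11]
OVER    : [1, 1, 11, 1]
ADD     : [1, 1, 12]
LT      : [1, 1]
STORE 0 : [1]
LOAD 0  : [1, 1]
OVER    : [1, 1, 1]

0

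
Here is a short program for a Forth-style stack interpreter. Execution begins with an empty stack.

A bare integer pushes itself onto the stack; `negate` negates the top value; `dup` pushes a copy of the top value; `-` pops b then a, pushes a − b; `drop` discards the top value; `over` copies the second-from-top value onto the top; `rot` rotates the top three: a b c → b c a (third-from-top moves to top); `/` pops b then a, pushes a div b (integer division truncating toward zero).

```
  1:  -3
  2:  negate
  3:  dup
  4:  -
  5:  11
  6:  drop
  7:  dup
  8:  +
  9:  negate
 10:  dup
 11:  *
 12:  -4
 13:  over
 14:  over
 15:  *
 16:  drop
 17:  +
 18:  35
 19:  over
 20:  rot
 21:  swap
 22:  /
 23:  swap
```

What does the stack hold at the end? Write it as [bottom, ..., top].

-3     → -3
negate → 3
dup    → 3 3
-      → 0
11     → 0 11
drop   → 0
dup    → 0 0
+      → 0
negate → 0
dup    → 0 0
*      → 0
-4     → 0 -4
over   → 0 -4 0
over   → 0 -4 0 -4
*      → 0 -4 0
drop   → 0 -4
+      → -4
35     → -4 35
over   → -4 35 -4
rot    → 35 -4 -4
swap   → 35 -4 -4
/      → 35 1
swap   → 1 35

[1, 35]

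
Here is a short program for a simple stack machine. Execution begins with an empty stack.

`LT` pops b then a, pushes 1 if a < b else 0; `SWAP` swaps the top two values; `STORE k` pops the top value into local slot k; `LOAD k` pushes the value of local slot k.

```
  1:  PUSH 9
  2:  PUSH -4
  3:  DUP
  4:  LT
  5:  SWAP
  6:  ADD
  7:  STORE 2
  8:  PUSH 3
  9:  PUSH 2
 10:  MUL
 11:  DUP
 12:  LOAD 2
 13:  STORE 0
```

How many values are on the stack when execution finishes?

2

PUSH 9  → 9
PUSH -4 → 9 -4
DUP     → 9 -4 -4
LT      → 9 0
SWAP    → 0 9
ADD     → 9
STORE 2 → (empty)
PUSH 3  → 3
PUSH 2  → 3 2
MUL     → 6
DUP     → 6 6
LOAD 2  → 6 6 9
STORE 0 → 6 6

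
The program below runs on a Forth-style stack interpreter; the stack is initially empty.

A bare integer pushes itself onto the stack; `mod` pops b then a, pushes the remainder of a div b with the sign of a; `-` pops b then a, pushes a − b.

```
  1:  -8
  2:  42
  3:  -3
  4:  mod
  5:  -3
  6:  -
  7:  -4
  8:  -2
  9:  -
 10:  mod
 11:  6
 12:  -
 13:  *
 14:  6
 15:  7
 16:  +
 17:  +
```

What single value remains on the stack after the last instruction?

53

-8  -> [-8]
42  -> [-8, 42]
-3  -> [-8, 42, -3]
mod -> [-8, 0]
-3  -> [-8, 0, -3]
-   -> [-8, 3]
-4  -> [-8, 3, -4]
-2  -> [-8, 3, -4, -2]
-   -> [-8, 3, -2]
mod -> [-8, 1]
6   -> [-8, 1, 6]
-   -> [-8, -5]
*   -> [40]
6   -> [40, 6]
7   -> [40, 6, 7]
+   -> [40, 13]
+   -> [53]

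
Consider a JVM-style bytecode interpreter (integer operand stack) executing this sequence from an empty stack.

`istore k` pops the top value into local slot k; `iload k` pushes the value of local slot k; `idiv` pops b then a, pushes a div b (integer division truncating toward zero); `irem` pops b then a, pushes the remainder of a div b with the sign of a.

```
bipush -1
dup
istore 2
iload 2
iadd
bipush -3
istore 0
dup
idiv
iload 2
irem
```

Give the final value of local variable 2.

-1

bipush -1  [-1]
dup        [-1, -1]
istore 2   [-1]
iload 2    [-1, -1]
iadd       [-2]
bipush -3  [-2, -3]
istore 0   [-2]
dup        [-2, -2]
idiv       [1]
iload 2    [1, -1]
irem       [0]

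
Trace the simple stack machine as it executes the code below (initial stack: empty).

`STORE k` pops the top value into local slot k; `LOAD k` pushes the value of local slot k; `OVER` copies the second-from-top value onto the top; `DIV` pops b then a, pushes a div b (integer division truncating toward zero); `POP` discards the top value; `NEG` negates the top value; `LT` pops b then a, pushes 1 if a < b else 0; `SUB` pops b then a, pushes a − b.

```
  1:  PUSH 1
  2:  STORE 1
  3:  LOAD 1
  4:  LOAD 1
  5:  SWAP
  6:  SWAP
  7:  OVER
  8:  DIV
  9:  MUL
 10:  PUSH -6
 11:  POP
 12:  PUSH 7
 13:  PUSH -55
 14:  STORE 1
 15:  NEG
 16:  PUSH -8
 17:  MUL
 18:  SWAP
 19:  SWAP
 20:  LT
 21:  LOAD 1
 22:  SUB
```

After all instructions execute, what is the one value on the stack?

PUSH 1   → 1
STORE 1  → (empty)
LOAD 1   → 1
LOAD 1   → 1 1
SWAP     → 1 1
SWAP     → 1 1
OVER     → 1 1 1
DIV      → 1 1
MUL      → 1
PUSH -6  → 1 -6
POP      → 1
PUSH 7   → 1 7
PUSH -55 → 1 7 -55
STORE 1  → 1 7
NEG      → 1 -7
PUSH -8  → 1 -7 -8
MUL      → 1 56
SWAP     → 56 1
SWAP     → 1 56
LT       → 1
LOAD 1   → 1 -55
SUB      → 56

56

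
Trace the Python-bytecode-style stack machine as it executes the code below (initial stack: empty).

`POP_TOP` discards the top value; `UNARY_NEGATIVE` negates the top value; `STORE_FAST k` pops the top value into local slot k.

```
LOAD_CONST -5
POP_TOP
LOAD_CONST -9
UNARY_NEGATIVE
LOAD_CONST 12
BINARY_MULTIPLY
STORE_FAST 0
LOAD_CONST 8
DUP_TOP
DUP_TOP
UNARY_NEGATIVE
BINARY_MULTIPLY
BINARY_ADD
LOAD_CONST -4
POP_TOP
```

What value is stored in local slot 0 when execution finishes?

108

LOAD_CONST -5   → [-5]
POP_TOP         → []
LOAD_CONST -9   → [-9]
UNARY_NEGATIVE  → [9]
LOAD_CONST 12   → [9, 12]
BINARY_MULTIPLY → [108]
STORE_FAST 0    → []
LOAD_CONST 8    → [8]
DUP_TOP         → [8, 8]
DUP_TOP         → [8, 8, 8]
UNARY_NEGATIVE  → [8, 8, -8]
BINARY_MULTIPLY → [8, -64]
BINARY_ADD      → [-56]
LOAD_CONST -4   → [-56, -4]
POP_TOP         → [-56]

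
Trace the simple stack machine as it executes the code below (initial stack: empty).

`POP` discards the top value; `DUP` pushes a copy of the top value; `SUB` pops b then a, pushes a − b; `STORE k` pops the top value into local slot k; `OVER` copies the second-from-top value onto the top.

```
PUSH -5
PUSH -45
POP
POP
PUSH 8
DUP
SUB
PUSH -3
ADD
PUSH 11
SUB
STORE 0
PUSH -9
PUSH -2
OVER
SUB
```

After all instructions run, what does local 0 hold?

-14

PUSH -5  : [-5]
PUSH -45 : [-5, -45]
POP      : [-5]
POP      : []
PUSH 8   : [8]
DUP      : [8, 8]
SUB      : [0]
PUSH -3  : [0, -3]
ADD      : [-3]
PUSH 11  : [-3, 11]
SUB      : [-14]
STORE 0  : []
PUSH -9  : [-9]
PUSH -2  : [-9, -2]
OVER     : [-9, -2, -9]
SUB      : [-9, 7]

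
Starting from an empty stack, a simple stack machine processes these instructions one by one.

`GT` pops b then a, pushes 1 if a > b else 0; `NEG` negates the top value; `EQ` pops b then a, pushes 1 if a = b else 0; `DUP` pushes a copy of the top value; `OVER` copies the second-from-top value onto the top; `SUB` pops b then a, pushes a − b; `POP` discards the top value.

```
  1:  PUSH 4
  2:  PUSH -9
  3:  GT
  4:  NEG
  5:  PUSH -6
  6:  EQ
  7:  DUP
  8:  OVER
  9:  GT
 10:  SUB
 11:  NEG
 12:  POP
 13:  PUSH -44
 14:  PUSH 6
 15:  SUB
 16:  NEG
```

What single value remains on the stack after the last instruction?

50

PUSH 4   : [4]
PUSH -9  : [4, -9]
GT       : [1]
NEG      : [-1]
PUSH -6  : [-1, -6]
EQ       : [0]
DUP      : [0, 0]
OVER     : [0, 0, 0]
GT       : [0, 0]
SUB      : [0]
NEG      : [0]
POP      : []
PUSH -44 : [-44]
PUSH 6   : [-44, 6]
SUB      : [-50]
NEG      : [50]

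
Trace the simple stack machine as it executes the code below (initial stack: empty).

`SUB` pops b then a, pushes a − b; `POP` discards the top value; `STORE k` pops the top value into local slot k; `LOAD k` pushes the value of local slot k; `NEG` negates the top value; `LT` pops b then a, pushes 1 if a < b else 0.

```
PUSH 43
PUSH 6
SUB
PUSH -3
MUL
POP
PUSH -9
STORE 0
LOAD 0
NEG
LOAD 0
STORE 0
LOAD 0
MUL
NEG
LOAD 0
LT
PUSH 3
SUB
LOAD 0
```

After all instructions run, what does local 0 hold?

-9

PUSH 43 → [43]
PUSH 6  → [43, 6]
SUB     → [37]
PUSH -3 → [37, -3]
MUL     → [-111]
POP     → []
PUSH -9 → [-9]
STORE 0 → []
LOAD 0  → [-9]
NEG     → [9]
LOAD 0  → [9, -9]
STORE 0 → [9]
LOAD 0  → [9, -9]
MUL     → [-81]
NEG     → [81]
LOAD 0  → [81, -9]
LT      → [0]
PUSH 3  → [0, 3]
SUB     → [-3]
LOAD 0  → [-3, -9]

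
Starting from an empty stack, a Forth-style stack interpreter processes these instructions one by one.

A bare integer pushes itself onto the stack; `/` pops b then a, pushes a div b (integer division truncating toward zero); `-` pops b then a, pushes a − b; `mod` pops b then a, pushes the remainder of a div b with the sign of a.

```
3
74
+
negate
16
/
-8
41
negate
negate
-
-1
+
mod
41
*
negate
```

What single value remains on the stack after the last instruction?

3      -> 3
74     -> 3 74
+      -> 77
negate -> -77
16     -> -77 16
/      -> -4
-8     -> -4 -8
41     -> -4 -8 41
negate -> -4 -8 -41
negate -> -4 -8 41
-      -> -4 -49
-1     -> -4 -49 -1
+      -> -4 -50
mod    -> -4
41     -> -4 41
*      -> -164
negate -> 164

164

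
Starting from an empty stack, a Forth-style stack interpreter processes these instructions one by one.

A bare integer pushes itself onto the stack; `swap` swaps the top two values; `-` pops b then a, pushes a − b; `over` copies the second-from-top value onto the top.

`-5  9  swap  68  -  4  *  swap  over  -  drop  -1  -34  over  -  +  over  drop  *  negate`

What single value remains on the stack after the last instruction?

-9928

-5     -> [-5]
9      -> [-5, 9]
swap   -> [9, -5]
68     -> [9, -5, 68]
-      -> [9, -73]
4      -> [9, -73, 4]
*      -> [9, -292]
swap   -> [-292, 9]
over   -> [-292, 9, -292]
-      -> [-292, 301]
drop   -> [-292]
-1     -> [-292, -1]
-34    -> [-292, -1, -34]
over   -> [-292, -1, -34, -1]
-      -> [-292, -1, -33]
+      -> [-292, -34]
over   -> [-292, -34, -292]
drop   -> [-292, -34]
*      -> [9928]
negate -> [-9928]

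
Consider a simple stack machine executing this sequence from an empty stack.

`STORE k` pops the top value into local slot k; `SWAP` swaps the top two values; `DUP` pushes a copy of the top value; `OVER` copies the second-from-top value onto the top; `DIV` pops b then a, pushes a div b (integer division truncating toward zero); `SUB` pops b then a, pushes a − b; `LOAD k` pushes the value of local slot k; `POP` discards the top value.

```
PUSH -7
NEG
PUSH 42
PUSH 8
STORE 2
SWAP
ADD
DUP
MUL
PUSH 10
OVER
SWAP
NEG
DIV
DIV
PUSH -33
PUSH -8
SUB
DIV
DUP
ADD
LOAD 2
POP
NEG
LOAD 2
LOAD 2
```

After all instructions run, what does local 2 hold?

8

PUSH -7  : -7
NEG      : 7
PUSH 42  : 7 42
PUSH 8   : 7 42 8
STORE 2  : 7 42
SWAP     : 42 7
ADD      : 49
DUP      : 49 49
MUL      : 2401
PUSH 10  : 2401 10
OVER     : 2401 10 2401
SWAP     : 2401 2401 10
NEG      : 2401 2401 -10
DIV      : 2401 -240
DIV      : -10
PUSH -33 : -10 -33
PUSH -8  : -10 -33 -8
SUB      : -10 -25
DIV      : 0
DUP      : 0 0
ADD      : 0
LOAD 2   : 0 8
POP      : 0
NEG      : 0
LOAD 2   : 0 8
LOAD 2   : 0 8 8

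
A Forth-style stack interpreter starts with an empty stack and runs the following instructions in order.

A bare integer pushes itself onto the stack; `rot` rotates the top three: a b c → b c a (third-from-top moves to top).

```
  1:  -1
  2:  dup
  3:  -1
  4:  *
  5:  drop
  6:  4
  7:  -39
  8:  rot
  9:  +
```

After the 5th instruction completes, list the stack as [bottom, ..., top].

-1   → [-1]
dup  → [-1, -1]
-1   → [-1, -1, -1]
*    → [-1, 1]
drop → [-1]

[-1]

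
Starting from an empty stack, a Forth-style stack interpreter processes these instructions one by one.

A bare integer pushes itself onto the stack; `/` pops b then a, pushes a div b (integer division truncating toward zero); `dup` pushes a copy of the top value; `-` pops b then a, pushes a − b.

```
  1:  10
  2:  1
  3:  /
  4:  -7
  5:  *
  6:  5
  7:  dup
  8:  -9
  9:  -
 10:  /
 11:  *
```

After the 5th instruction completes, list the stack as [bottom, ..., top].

10 → [10]
1  → [10, 1]
/  → [10]
-7 → [10, -7]
*  → [-70]

[-70]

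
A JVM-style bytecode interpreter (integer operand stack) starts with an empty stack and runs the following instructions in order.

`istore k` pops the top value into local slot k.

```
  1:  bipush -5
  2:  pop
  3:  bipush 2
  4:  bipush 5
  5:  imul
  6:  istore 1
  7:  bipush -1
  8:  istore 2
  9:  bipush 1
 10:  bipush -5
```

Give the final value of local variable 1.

bipush -5 : [-5]
pop       : []
bipush 2  : [2]
bipush 5  : [2, 5]
imul      : [10]
istore 1  : []
bipush -1 : [-1]
istore 2  : []
bipush 1  : [1]
bipush -5 : [1, -5]

10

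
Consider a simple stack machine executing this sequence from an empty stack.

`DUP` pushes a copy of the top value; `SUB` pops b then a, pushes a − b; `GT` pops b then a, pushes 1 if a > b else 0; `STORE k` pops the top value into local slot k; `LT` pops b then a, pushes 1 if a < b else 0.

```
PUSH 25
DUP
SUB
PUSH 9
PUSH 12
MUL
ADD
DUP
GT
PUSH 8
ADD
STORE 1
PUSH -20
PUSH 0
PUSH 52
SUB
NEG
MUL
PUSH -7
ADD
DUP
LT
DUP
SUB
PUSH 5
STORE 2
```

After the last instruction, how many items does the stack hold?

1

PUSH 25  : 25
DUP      : 25 25
SUB      : 0
PUSH 9   : 0 9
PUSH 12  : 0 9 12
MUL      : 0 108
ADD      : 108
DUP      : 108 108
GT       : 0
PUSH 8   : 0 8
ADD      : 8
STORE 1  : (empty)
PUSH -20 : -20
PUSH 0   : -20 0
PUSH 52  : -20 0 52
SUB      : -20 -52
NEG      : -20 52
MUL      : -1040
PUSH -7  : -1040 -7
ADD      : -1047
DUP      : -1047 -1047
LT       : 0
DUP      : 0 0
SUB      : 0
PUSH 5   : 0 5
STORE 2  : 0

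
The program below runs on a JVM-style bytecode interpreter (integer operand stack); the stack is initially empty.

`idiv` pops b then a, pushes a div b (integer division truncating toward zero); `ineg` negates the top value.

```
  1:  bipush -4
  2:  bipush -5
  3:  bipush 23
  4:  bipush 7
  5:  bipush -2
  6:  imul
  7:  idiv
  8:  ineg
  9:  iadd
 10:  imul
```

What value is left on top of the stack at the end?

16

bipush -4 -> [-4]
bipush -5 -> [-4, -5]
bipush 23 -> [-4, -5, 23]
bipush 7  -> [-4, -5, 23, 7]
bipush -2 -> [-4, -5, 23, 7, -2]
imul      -> [-4, -5, 23, -14]
idiv      -> [-4, -5, -1]
ineg      -> [-4, -5, 1]
iadd      -> [-4, -4]
imul      -> [16]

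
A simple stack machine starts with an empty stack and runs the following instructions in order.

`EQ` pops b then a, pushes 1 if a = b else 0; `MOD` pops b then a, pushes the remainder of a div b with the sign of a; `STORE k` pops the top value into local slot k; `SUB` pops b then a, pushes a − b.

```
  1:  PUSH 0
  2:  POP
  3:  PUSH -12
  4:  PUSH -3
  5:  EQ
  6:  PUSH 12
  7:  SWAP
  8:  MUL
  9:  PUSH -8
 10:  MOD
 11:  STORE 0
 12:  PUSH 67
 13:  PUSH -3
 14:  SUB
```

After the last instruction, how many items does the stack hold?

PUSH 0   → [0]
POP      → []
PUSH -12 → [-12]
PUSH -3  → [-12, -3]
EQ       → [0]
PUSH 12  → [0, 12]
SWAP     → [12, 0]
MUL      → [0]
PUSH -8  → [0, -8]
MOD      → [0]
STORE 0  → []
PUSH 67  → [67]
PUSH -3  → [67, -3]
SUB      → [70]

1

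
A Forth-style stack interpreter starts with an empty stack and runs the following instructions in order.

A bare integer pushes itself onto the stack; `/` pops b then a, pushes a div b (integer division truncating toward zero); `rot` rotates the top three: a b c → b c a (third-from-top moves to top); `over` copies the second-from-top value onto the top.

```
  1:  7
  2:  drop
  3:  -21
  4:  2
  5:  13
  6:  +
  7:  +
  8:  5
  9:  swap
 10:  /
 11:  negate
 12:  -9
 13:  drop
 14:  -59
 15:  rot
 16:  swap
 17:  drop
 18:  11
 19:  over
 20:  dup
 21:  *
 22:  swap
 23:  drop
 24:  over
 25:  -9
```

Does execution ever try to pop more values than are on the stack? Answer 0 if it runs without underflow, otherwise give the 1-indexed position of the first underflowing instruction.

15

7      -> [7]
drop   -> []
-21    -> [-21]
2      -> [-21, 2]
13     -> [-21, 2, 13]
+      -> [-21, 15]
+      -> [-6]
5      -> [-6, 5]
swap   -> [5, -6]
/      -> [0]
negate -> [0]
-9     -> [0, -9]
drop   -> [0]
-59    -> [0, -59]
rot  — needs 3 operands, stack has 2 → underflow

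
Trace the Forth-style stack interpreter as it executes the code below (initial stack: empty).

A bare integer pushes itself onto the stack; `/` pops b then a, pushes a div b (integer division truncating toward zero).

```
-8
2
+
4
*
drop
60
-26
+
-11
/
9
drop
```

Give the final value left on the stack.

-3

-8   : -8
2    : -8 2
+    : -6
4    : -6 4
*    : -24
drop : (empty)
60   : 60
-26  : 60 -26
+    : 34
-11  : 34 -11
/    : -3
9    : -3 9
drop : -3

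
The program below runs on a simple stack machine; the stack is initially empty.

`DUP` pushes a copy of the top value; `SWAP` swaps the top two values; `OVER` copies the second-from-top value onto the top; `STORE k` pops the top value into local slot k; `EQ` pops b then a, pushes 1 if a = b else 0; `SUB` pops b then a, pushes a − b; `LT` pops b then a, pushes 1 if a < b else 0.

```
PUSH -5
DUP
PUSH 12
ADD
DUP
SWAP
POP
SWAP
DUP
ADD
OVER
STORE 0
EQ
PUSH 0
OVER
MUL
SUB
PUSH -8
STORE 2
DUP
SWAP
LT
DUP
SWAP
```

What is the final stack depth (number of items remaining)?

PUSH -5 -> [-5]
DUP     -> [-5, -5]
PUSH 12 -> [-5, -5, 12]
ADD     -> [-5, 7]
DUP     -> [-5, 7, 7]
SWAP    -> [-5, 7, 7]
POP     -> [-5, 7]
SWAP    -> [7, -5]
DUP     -> [7, -5, -5]
ADD     -> [7, -10]
OVER    -> [7, -10, 7]
STORE 0 -> [7, -10]
EQ      -> [0]
PUSH 0  -> [0, 0]
OVER    -> [0, 0, 0]
MUL     -> [0, 0]
SUB     -> [0]
PUSH -8 -> [0, -8]
STORE 2 -> [0]
DUP     -> [0, 0]
SWAP    -> [0, 0]
LT      -> [0]
DUP     -> [0, 0]
SWAP    -> [0, 0]

2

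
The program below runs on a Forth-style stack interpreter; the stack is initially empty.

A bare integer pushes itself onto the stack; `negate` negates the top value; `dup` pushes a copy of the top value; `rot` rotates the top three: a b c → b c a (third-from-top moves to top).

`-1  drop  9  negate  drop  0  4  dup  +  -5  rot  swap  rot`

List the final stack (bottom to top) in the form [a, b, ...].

[0, -5, 8]

-1     : [-1]
drop   : []
9      : [9]
negate : [-9]
drop   : []
0      : [0]
4      : [0, 4]
dup    : [0, 4, 4]
+      : [0, 8]
-5     : [0, 8, -5]
rot    : [8, -5, 0]
swap   : [8, 0, -5]
rot    : [0, -5, 8]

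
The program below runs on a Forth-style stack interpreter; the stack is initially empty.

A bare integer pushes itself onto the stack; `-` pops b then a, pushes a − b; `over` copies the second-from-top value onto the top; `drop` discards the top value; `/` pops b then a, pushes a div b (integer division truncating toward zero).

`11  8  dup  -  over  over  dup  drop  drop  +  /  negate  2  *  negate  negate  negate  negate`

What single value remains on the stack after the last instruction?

11     : [11]
8      : [11, 8]
dup    : [11, 8, 8]
-      : [11, 0]
over   : [11, 0, 11]
over   : [11, 0, 11, 0]
dup    : [11, 0, 11, 0, 0]
drop   : [11, 0, 11, 0]
drop   : [11, 0, 11]
+      : [11, 11]
/      : [1]
negate : [-1]
2      : [-1, 2]
*      : [-2]
negate : [2]
negate : [-2]
negate : [2]
negate : [-2]

-2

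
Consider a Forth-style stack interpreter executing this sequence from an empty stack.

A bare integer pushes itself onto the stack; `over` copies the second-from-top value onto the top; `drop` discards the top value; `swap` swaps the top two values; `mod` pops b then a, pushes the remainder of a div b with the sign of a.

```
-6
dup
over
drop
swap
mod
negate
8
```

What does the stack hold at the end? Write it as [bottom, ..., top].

-6     -> -6
dup    -> -6 -6
over   -> -6 -6 -6
drop   -> -6 -6
swap   -> -6 -6
mod    -> 0
negate -> 0
8      -> 0 8

[0, 8]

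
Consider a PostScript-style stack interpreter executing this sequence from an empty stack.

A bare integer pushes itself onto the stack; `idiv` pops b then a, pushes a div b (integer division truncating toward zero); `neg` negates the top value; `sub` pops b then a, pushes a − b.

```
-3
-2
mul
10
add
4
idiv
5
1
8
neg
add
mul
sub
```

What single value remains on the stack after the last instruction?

-3   -> [-3]
-2   -> [-3, -2]
mul  -> [6]
10   -> [6, 10]
add  -> [16]
4    -> [16, 4]
idiv -> [4]
5    -> [4, 5]
1    -> [4, 5, 1]
8    -> [4, 5, 1, 8]
neg  -> [4, 5, 1, -8]
add  -> [4, 5, -7]
mul  -> [4, -35]
sub  -> [39]

39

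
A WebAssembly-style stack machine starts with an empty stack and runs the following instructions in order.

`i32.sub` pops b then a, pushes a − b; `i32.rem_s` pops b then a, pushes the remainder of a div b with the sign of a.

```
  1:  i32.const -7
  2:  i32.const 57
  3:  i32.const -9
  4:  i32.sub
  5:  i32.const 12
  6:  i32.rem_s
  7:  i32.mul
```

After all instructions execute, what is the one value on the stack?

-42

i32.const -7 -> [-7]
i32.const 57 -> [-7, 57]
i32.const -9 -> [-7, 57, -9]
i32.sub      -> [-7, 66]
i32.const 12 -> [-7, 66, 12]
i32.rem_s    -> [-7, 6]
i32.mul      -> [-42]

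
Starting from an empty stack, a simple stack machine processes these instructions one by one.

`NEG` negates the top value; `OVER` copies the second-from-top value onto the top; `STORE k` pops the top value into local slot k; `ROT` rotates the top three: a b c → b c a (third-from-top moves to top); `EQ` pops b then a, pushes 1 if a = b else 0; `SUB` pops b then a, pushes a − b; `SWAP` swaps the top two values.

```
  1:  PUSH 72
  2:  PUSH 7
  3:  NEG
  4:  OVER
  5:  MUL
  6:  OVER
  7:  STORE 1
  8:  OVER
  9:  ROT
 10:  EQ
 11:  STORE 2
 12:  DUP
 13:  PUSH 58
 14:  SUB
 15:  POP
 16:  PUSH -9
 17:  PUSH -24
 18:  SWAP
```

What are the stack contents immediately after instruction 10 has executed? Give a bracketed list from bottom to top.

PUSH 72  [72]
PUSH 7   [72, 7]
NEG      [72, -7]
OVER     [72, -7, 72]
MUL      [72, -504]
OVER     [72, -504, 72]
STORE 1  [72, -504]
OVER     [72, -504, 72]
ROT      [-504, 72, 72]
EQ       [-504, 1]

[-504, 1]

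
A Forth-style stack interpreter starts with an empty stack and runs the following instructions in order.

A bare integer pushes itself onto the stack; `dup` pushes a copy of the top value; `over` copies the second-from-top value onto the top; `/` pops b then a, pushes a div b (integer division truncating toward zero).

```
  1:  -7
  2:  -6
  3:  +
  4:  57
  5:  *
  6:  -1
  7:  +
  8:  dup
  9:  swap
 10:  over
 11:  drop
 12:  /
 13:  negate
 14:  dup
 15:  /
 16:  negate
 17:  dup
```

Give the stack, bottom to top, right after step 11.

-7   -> -7
-6   -> -7 -6
+    -> -13
57   -> -13 57
*    -> -741
-1   -> -741 -1
+    -> -742
dup  -> -742 -742
swap -> -742 -742
over -> -742 -742 -742
drop -> -742 -742

[-742, -742]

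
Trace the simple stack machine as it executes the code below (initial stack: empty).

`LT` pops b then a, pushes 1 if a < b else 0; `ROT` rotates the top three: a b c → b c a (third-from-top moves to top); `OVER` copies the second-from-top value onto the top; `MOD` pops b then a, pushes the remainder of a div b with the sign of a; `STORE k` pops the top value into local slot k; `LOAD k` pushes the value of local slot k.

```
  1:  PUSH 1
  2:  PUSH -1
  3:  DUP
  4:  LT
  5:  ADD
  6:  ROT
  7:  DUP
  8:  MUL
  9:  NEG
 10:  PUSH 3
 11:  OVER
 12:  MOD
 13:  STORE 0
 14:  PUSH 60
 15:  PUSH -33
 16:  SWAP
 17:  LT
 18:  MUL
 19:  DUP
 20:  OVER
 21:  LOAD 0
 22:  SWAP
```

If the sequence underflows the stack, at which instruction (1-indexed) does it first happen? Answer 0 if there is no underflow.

6

PUSH 1  : [1]
PUSH -1 : [1, -1]
DUP     : [1, -1, -1]
LT      : [1, 0]
ADD     : [1]
ROT  — needs 3 operands, stack has 1 → underflow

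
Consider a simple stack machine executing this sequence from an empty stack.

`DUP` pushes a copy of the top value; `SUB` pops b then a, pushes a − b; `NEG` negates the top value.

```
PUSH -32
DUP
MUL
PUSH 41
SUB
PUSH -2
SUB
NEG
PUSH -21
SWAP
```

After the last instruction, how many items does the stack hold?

2

PUSH -32 : -32
DUP      : -32 -32
MUL      : 1024
PUSH 41  : 1024 41
SUB      : 983
PUSH -2  : 983 -2
SUB      : 985
NEG      : -985
PUSH -21 : -985 -21
SWAP     : -21 -985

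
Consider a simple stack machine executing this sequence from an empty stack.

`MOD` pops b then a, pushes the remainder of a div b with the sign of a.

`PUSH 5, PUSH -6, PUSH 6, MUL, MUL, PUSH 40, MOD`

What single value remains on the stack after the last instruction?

-20

PUSH 5  → [5]
PUSH -6 → [5, -6]
PUSH 6  → [5, -6, 6]
MUL     → [5, -36]
MUL     → [-180]
PUSH 40 → [-180, 40]
MOD     → [-20]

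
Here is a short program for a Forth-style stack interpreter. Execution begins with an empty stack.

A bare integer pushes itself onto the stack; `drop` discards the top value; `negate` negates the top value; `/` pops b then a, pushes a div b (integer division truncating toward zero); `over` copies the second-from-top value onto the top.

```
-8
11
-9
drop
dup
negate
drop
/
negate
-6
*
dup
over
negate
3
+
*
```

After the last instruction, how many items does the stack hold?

-8     : [-8]
11     : [-8, 11]
-9     : [-8, 11, -9]
drop   : [-8, 11]
dup    : [-8, 11, 11]
negate : [-8, 11, -11]
drop   : [-8, 11]
/      : [0]
negate : [0]
-6     : [0, -6]
*      : [0]
dup    : [0, 0]
over   : [0, 0, 0]
negate : [0, 0, 0]
3      : [0, 0, 0, 3]
+      : [0, 0, 3]
*      : [0, 0]

2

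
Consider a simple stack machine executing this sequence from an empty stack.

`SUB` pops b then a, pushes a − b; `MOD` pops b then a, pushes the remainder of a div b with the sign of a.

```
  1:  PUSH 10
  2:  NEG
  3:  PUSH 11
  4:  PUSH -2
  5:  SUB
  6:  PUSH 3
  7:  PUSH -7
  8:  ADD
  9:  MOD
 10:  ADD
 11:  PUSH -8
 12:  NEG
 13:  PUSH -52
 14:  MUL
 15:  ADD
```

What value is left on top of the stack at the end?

PUSH 10  -> [10]
NEG      -> [-10]
PUSH 11  -> [-10, 11]
PUSH -2  -> [-10, 11, -2]
SUB      -> [-10, 13]
PUSH 3   -> [-10, 13, 3]
PUSH -7  -> [-10, 13, 3, -7]
ADD      -> [-10, 13, -4]
MOD      -> [-10, 1]
ADD      -> [-9]
PUSH -8  -> [-9, -8]
NEG      -> [-9, 8]
PUSH -52 -> [-9, 8, -52]
MUL      -> [-9, -416]
ADD      -> [-425]

-425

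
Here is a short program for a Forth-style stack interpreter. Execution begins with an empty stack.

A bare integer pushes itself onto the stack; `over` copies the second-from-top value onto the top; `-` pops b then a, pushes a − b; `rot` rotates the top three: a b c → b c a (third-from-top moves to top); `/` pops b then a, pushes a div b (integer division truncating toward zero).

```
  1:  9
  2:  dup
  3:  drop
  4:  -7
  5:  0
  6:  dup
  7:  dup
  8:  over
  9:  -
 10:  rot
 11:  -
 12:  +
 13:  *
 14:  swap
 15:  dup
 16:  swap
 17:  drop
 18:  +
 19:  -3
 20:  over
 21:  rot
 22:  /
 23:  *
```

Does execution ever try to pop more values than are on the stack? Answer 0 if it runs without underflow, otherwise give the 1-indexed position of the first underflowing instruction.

0

9    : [9]
dup  : [9, 9]
drop : [9]
-7   : [9, -7]
0    : [9, -7, 0]
dup  : [9, -7, 0, 0]
dup  : [9, -7, 0, 0, 0]
over : [9, -7, 0, 0, 0, 0]
-    : [9, -7, 0, 0, 0]
rot  : [9, -7, 0, 0, 0]
-    : [9, -7, 0, 0]
+    : [9, -7, 0]
*    : [9, 0]
swap : [0, 9]
dup  : [0, 9, 9]
swap : [0, 9, 9]
drop : [0, 9]
+    : [9]
-3   : [9, -3]
over : [9, -3, 9]
rot  : [-3, 9, 9]
/    : [-3, 1]
*    : [-3]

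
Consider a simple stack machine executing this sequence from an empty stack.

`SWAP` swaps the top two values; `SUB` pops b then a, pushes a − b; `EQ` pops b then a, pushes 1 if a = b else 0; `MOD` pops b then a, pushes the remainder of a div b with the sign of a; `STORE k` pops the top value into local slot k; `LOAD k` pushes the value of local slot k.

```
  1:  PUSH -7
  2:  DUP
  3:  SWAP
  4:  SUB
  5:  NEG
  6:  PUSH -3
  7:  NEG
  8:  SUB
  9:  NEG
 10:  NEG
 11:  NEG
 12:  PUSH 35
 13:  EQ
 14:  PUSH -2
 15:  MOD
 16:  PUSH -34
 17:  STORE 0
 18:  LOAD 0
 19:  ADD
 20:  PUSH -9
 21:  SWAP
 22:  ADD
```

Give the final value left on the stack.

-43

PUSH -7  → [-7]
DUP      → [-7, -7]
SWAP     → [-7, -7]
SUB      → [0]
NEG      → [0]
PUSH -3  → [0, -3]
NEG      → [0, 3]
SUB      → [-3]
NEG      → [3]
NEG      → [-3]
NEG      → [3]
PUSH 35  → [3, 35]
EQ       → [0]
PUSH -2  → [0, -2]
MOD      → [0]
PUSH -34 → [0, -34]
STORE 0  → [0]
LOAD 0   → [0, -34]
ADD      → [-34]
PUSH -9  → [-34, -9]
SWAP     → [-9, -34]
ADD      → [-43]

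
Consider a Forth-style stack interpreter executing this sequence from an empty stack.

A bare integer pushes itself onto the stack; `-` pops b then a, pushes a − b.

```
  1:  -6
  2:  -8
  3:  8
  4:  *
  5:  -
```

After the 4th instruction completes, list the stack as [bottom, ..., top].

-6 → -6
-8 → -6 -8
8  → -6 -8 8
*  → -6 -64

[-6, -64]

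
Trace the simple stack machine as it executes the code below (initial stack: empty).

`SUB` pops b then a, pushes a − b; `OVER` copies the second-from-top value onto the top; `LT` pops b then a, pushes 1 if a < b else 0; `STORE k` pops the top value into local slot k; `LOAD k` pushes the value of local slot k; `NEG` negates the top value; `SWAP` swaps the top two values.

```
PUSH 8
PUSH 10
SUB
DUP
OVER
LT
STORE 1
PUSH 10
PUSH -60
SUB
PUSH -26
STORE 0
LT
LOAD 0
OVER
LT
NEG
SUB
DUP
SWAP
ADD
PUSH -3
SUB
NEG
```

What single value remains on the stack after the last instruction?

PUSH 8   → [8]
PUSH 10  → [8, 10]
SUB      → [-2]
DUP      → [-2, -2]
OVER     → [-2, -2, -2]
LT       → [-2, 0]
STORE 1  → [-2]
PUSH 10  → [-2, 10]
PUSH -60 → [-2, 10, -60]
SUB      → [-2, 70]
PUSH -26 → [-2, 70, -26]
STORE 0  → [-2, 70]
LT       → [1]
LOAD 0   → [1, -26]
OVER     → [1, -26, 1]
LT       → [1, 1]
NEG      → [1, -1]
SUB      → [2]
DUP      → [2, 2]
SWAP     → [2, 2]
ADD      → [4]
PUSH -3  → [4, -3]
SUB      → [7]
NEG      → [-7]

-7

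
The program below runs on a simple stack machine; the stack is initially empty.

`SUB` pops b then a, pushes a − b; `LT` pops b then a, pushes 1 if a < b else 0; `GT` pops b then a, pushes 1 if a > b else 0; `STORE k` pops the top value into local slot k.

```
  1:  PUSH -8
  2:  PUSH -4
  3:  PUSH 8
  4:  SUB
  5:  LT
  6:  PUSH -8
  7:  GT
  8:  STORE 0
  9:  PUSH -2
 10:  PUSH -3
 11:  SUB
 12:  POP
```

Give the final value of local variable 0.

1

PUSH -8 : -8
PUSH -4 : -8 -4
PUSH 8  : -8 -4 8
SUB     : -8 -12
LT      : 0
PUSH -8 : 0 -8
GT      : 1
STORE 0 : (empty)
PUSH -2 : -2
PUSH -3 : -2 -3
SUB     : 1
POP     : (empty)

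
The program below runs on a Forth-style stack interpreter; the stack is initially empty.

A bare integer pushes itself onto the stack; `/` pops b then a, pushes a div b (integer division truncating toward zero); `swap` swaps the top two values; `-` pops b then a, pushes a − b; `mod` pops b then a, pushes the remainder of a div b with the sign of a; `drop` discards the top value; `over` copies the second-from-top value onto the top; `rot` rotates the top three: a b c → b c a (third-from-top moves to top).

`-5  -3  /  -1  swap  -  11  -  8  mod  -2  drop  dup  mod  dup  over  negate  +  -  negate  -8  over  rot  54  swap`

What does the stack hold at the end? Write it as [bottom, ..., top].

-5      -5
-3      -5 -3
/       1
-1      1 -1
swap    -1 1
-       -2
11      -2 11
-       -13
8       -13 8
mod     -5
-2      -5 -2
drop    -5
dup     -5 -5
mod     0
dup     0 0
over    0 0 0
negate  0 0 0
+       0 0
-       0
negate  0
-8      0 -8
over    0 -8 0
rot     -8 0 0
54      -8 0 0 54
swap    -8 0 54 0

[-8, 0, 54, 0]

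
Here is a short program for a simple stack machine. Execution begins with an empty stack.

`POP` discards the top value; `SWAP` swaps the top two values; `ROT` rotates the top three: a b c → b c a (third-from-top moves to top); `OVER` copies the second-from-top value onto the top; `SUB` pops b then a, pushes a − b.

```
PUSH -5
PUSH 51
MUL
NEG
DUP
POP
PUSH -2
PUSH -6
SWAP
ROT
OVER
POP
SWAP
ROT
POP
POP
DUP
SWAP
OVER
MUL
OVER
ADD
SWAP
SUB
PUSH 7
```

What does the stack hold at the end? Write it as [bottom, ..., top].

[65025, 7]

PUSH -5 : -5
PUSH 51 : -5 51
MUL     : -255
NEG     : 255
DUP     : 255 255
POP     : 255
PUSH -2 : 255 -2
PUSH -6 : 255 -2 -6
SWAP    : 255 -6 -2
ROT     : -6 -2 255
OVER    : -6 -2 255 -2
POP     : -6 -2 255
SWAP    : -6 255 -2
ROT     : 255 -2 -6
POP     : 255 -2
POP     : 255
DUP     : 255 255
SWAP    : 255 255
OVER    : 255 255 255
MUL     : 255 65025
OVER    : 255 65025 255
ADD     : 255 65280
SWAP    : 65280 255
SUB     : 65025
PUSH 7  : 65025 7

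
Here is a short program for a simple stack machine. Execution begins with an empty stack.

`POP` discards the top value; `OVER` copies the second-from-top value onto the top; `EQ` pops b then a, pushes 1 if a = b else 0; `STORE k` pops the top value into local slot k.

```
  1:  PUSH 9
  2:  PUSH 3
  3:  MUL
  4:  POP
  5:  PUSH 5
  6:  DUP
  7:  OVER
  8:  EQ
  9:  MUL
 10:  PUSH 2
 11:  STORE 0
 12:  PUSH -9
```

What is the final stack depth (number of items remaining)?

2

PUSH 9  → 9
PUSH 3  → 9 3
MUL     → 27
POP     → (empty)
PUSH 5  → 5
DUP     → 5 5
OVER    → 5 5 5
EQ      → 5 1
MUL     → 5
PUSH 2  → 5 2
STORE 0 → 5
PUSH -9 → 5 -9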